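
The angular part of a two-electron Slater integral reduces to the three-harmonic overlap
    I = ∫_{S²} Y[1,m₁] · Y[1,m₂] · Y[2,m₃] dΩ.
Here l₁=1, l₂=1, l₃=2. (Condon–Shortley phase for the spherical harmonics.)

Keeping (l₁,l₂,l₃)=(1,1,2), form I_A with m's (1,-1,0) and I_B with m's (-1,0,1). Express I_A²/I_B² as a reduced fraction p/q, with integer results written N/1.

Same 1,1,2: normalisation and zero-m 3j drop out of the ratio.
A: Δ: 0! 2! 2! / 5! → 1/30; sum: t=0:+1/4 = 1/4; 3j²(1 1 2; 1 -1 0) = Δ·Π!·Σ² = 1/30  (sign +1)
B: Δ: 0! 2! 2! / 5! → 1/30; sum: t=0:+1/2 = 1/2; 3j²(1 1 2; -1 0 1) = Δ·Π!·Σ² = 1/10  (sign -1)
I_A²/I_B² = (1/30)/(1/10) = 1/3

1/3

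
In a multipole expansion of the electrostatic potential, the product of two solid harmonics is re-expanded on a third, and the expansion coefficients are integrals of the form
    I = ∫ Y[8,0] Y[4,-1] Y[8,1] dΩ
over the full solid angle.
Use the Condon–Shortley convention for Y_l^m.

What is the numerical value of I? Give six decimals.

-0.032504

Checks pass: Σm=0; 20 even; l₃=8∈[4,12].
(2·8+1)(2·4+1)(2·8+1) = 2601
Δ: 4! 12! 4! / 21! → 1/185175900
sum: t=0:+1/557383680 t=1:−1/21772800 t=2:+1/8294400 t=3:−1/21772800 t=4:+1/557383680 = 1/30965760
3j²(8 4 8; 0 0 0) = Δ·Π!·Σ² = 36/4199  (sign +1)
sum: t=0:+1/139345920 t=1:−1/14515200 t=2:+1/12441600 t=3:−1/87091200 = 1/139345920
3j²(8 4 8; 0 -1 1) = Δ·Π!·Σ² = 5/8398  (sign -1)
combine: 4πI² = 2601·36/4199·5/8398 = 810/61009
take √, sign -1: I = -0.03250429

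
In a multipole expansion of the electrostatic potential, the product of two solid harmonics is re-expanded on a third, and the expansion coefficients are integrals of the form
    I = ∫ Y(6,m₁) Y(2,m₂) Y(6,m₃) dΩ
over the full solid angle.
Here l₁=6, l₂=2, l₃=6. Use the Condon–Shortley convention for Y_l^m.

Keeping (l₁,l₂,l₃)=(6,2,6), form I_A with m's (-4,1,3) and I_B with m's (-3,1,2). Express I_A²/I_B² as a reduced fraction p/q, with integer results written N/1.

Shared (l₁,l₂,l₃)=(6,2,6): N and (l;000)² cancel in I_A²/I_B².
A: Δ = 2!·10!·2!/15! = 1/90090; Racah Σ t=1..2: t=1:−1/725760 t=2:+1/161280 = 1/207360; ⇒ 3j(6 2 6; -4 1 3)² = 7/286, sgn -1
B: Δ = 2!·10!·2!/15! = 1/90090; Racah Σ t=1..2: t=1:−1/161280 t=2:+1/60480 = 1/96768; ⇒ 3j(6 2 6; -3 1 2)² = 15/1001, sgn +1
I_A²/I_B² = (7/286)/(15/1001) = 49/30

49/30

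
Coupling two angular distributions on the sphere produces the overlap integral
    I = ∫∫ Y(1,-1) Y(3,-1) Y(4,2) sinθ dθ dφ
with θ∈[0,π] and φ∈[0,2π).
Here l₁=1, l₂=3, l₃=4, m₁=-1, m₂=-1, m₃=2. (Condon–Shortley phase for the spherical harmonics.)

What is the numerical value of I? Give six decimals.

m-sum 0 ✓  L=8 even ✓  2≤4≤4 ✓
Π(2lᵢ+1) = 3×7×9 = 189
triangle coeff Δ(1,3,4) = 1/252
Σ_t [0,0]: t=0:+1/36 = 1/36
(3j)²=4/63 [(1 3 4; 0 0 0)], sign=+1
Σ_t [0,0]: t=0:+1/96 = 1/96
(3j)²=5/84 [(1 3 4; -1 -1 2)], sign=+1
⇒ 4πI² = 5/7
I = (+1)√(5/7/(4π)) = 0.23841361

0.238414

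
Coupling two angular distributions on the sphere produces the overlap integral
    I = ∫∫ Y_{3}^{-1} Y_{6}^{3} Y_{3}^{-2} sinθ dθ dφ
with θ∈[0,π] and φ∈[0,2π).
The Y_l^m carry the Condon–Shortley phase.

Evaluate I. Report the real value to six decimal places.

Rules hold: Σm=0, L=12 even, 3≤3≤9.
N = 7·13·7 = 637
Δ = 6!·0!·6!/13! = 1/12012
Racah Σ t=3..3: t=3:−1/1296 = -1/1296
⇒ 3j(3 6 3; 0 0 0)² = 100/3003, sgn +1
Racah Σ t=4..4: t=4:+1/5760 = 1/5760
⇒ 3j(3 6 3; -1 3 -2)² = 9/286, sgn -1
4πI² = N·(3j₀)²·(3jₘ)² = 1050/1573
I = -1·√(0.667514/4π) = -0.23047581

-0.230476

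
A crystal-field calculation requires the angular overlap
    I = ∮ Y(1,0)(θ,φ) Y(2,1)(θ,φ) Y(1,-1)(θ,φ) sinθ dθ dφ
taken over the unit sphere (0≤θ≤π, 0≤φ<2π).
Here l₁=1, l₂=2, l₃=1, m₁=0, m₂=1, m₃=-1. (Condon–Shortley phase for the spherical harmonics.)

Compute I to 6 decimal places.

-0.218510

Rules hold: Σm=0, L=4 even, 1≤1≤3.
N = 3·5·3 = 45
Δ = 2!·0!·2!/5! = 1/30
Racah Σ t=1..1: t=1:−1/1 = -1/1
⇒ 3j(1 2 1; 0 0 0)² = 2/15, sgn +1
Racah Σ t=1..1: t=1:−1/2 = -1/2
⇒ 3j(1 2 1; 0 1 -1)² = 1/10, sgn -1
4πI² = N·(3j₀)²·(3jₘ)² = 3/5
I = -1·√(0.6/4π) = -0.21850969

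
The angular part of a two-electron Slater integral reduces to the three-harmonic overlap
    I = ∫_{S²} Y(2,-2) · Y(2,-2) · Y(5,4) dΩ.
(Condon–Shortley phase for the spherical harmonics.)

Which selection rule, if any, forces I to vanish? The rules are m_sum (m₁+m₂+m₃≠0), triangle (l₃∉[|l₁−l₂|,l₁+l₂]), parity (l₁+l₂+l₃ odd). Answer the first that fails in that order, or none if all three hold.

triangle

m₁+m₂+m₃ = -2 − 2 + 4 = 0  ✓
triangle: |2−2|=0 ≤ l₃=5 ≤ 2+2=4  ✗
parity: l₁+l₂+l₃ = 9 is odd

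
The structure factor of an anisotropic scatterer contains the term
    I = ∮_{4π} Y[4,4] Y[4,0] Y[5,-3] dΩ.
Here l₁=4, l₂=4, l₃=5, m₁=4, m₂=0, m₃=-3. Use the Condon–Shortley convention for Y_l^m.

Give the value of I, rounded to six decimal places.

0.000000

m-sum = 4 + 0 − 3 = 1 ≠ 0 ⇒ I = 0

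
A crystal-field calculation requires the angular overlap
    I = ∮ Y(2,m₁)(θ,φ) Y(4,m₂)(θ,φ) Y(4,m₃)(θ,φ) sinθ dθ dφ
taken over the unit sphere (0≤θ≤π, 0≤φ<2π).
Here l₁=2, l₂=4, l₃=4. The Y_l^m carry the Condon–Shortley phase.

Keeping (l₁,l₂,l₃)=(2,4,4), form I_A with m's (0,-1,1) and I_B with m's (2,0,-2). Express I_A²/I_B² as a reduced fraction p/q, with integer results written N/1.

289/540

Same 2,4,4: normalisation and zero-m 3j drop out of the ratio.
A: Δ: 2! 2! 6! / 11! → 1/13860; sum: t=0:+1/144 t=1:−1/48 t=2:+1/480 = -17/1440; 3j²(2 4 4; 0 -1 1) = Δ·Π!·Σ² = 289/13860  (sign +1)
B: Δ: 2! 2! 6! / 11! → 1/13860; sum: t=0:+1/192 = 1/192; 3j²(2 4 4; 2 0 -2) = Δ·Π!·Σ² = 3/77  (sign +1)
I_A²/I_B² = (289/13860)/(3/77) = 289/540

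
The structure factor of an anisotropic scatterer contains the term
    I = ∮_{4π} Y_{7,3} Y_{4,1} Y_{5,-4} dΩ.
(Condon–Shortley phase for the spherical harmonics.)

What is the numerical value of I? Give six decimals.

0.167813

Rules hold: Σm=0, L=16 even, 3≤5≤11.
N = 15·9·11 = 1485
Δ = 6!·8!·2!/17! = 1/6126120
Racah Σ t=2..4: t=2:+1/69120 t=3:−1/20736 t=4:+1/69120 = -1/51840
⇒ 3j(7 4 5; 0 0 0)² = 280/21879, sgn +1
Racah Σ t=3..4: t=3:−1/362880 t=4:+1/1935360 = -13/5806080
⇒ 3j(7 4 5; 3 1 -4)² = 195/10472, sgn +1
4πI² = N·(3j₀)²·(3jₘ)² = 1125/3179
I = +1·√(0.353885/4π) = 0.16781318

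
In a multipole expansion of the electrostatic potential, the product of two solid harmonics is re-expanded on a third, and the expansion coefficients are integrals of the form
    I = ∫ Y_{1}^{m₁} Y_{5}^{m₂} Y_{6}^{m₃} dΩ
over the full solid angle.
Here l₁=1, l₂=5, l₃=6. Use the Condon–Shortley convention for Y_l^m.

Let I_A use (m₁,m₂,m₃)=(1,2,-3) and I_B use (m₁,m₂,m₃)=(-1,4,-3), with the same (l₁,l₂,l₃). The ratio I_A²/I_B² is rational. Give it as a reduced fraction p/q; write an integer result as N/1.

12/1

l's match ⇒ only the (l;m) 3-j factors differ between A and B.
A: triangle coeff Δ(1,5,6) = 1/858; Σ_t [0,0]: t=0:+1/60480 = 1/60480; (3j)²=6/143 [(1 5 6; 1 2 -3)], sign=-1
B: triangle coeff Δ(1,5,6) = 1/858; Σ_t [0,0]: t=0:+1/725760 = 1/725760; (3j)²=1/286 [(1 5 6; -1 4 -3)], sign=-1
I_A²/I_B² = (6/143)/(1/286) = 12/1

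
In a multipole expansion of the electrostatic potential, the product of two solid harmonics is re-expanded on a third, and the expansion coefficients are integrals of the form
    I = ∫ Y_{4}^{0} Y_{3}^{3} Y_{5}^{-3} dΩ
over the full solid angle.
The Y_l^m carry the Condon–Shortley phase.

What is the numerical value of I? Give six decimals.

Rules hold: Σm=0, L=12 even, 1≤5≤7.
N = 9·7·11 = 693
Δ = 2!·6!·4!/13! = 1/180180
Racah Σ t=0..2: t=0:+1/576 t=1:−1/144 t=2:+1/576 = -1/288
⇒ 3j(4 3 5; 0 0 0)² = 20/1001, sgn +1
Racah Σ t=2..2: t=2:+1/2304 = 1/2304
⇒ 3j(4 3 5; 0 3 -3)² = 5/143, sgn +1
4πI² = N·(3j₀)²·(3jₘ)² = 900/1859
I = +1·√(0.484131/4π) = 0.19628026

0.196280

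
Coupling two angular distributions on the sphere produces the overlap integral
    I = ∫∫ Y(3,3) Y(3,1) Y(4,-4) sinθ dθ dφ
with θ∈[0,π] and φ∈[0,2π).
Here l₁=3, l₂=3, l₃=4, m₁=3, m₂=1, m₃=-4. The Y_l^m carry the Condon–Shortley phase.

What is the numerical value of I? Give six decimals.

Checks pass: Σm=0; 10 even; l₃=4∈[0,6].
(2·3+1)(2·3+1)(2·4+1) = 441
Δ: 2! 4! 4! / 11! → 1/34650
sum: t=0:+1/72 t=1:−1/16 t=2:+1/72 = -5/144
3j²(3 3 4; 0 0 0) = Δ·Π!·Σ² = 2/77  (sign -1)
sum: t=0:+1/1152 = 1/1152
3j²(3 3 4; 3 1 -4) = Δ·Π!·Σ² = 1/33  (sign +1)
combine: 4πI² = 441·2/77·1/33 = 42/121
take √, sign -1: I = -0.16619847

-0.166198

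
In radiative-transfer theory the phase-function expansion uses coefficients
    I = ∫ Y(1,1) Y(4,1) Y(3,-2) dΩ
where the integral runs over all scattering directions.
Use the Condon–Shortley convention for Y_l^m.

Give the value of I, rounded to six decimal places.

-0.106622

Rules hold: Σm=0, L=8 even, 3≤3≤5.
N = 3·9·7 = 189
Δ = 2!·0!·6!/9! = 1/252
Racah Σ t=1..1: t=1:−1/36 = -1/36
⇒ 3j(1 4 3; 0 0 0)² = 4/63, sgn +1
Racah Σ t=0..0: t=0:+1/240 = 1/240
⇒ 3j(1 4 3; 1 1 -2)² = 1/84, sgn -1
4πI² = N·(3j₀)²·(3jₘ)² = 1/7
I = -1·√(0.142857/4π) = -0.10662181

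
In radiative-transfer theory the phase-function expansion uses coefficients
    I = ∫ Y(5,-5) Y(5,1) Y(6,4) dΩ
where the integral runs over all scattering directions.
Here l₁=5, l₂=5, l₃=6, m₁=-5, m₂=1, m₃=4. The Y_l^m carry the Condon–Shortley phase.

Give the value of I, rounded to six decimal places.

0.178246

m-sum 0 ✓  L=16 even ✓  0≤6≤10 ✓
Π(2lᵢ+1) = 11×11×13 = 1573
triangle coeff Δ(5,5,6) = 1/28588560
Σ_t [0,4]: t=0:+1/345600 t=1:−1/13824 t=2:+1/5184 t=3:−1/13824 t=4:+1/345600 = 7/129600
(3j)²=80/7293 [(5 5 6; 0 0 0)], sign=+1
Σ_t [4,4]: t=4:+1/829440 = 1/829440
(3j)²=225/9724 [(5 5 6; -5 1 4)], sign=+1
⇒ 4πI² = 1500/3757
I = (+1)√(1500/3757/(4π)) = 0.17824613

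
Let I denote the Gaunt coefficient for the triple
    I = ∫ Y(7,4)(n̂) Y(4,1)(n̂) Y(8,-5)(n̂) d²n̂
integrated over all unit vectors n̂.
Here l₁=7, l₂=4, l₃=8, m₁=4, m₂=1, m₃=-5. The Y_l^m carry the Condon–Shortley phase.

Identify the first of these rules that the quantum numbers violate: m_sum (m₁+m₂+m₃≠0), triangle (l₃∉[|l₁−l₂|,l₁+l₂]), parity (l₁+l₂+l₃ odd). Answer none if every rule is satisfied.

azimuthal sum: 4 + 1 − 5 = 0  ✓
3 ≤ 8 ≤ 11 (triangle on l)  ✓
L = 7 + 4 + 8 = 19 (odd)  ✗

parity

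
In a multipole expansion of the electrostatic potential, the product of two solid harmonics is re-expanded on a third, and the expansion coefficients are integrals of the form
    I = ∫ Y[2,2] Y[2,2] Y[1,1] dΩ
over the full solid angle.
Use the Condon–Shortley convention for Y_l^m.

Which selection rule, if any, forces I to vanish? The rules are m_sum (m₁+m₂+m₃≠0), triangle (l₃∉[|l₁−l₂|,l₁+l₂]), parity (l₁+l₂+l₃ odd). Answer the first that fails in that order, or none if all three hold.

Σmᵢ = 5  ✗
l₃∈[|l₁−l₂|,l₁+l₂]=[0,4], have l₃=1
Σlᵢ = 5 ⇒ odd

m_sum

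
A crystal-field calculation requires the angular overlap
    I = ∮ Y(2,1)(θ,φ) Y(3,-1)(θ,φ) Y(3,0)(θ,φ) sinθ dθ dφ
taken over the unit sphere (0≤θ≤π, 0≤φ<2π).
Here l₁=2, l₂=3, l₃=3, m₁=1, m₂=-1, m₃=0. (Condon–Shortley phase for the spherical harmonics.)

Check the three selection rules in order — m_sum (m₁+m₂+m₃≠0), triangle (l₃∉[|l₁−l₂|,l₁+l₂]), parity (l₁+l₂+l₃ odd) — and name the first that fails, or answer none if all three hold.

Σmᵢ = 0  ✓
l₃∈[|l₁−l₂|,l₁+l₂]=[1,5], have l₃=3  ✓
Σlᵢ = 8 ⇒ even  ✓

none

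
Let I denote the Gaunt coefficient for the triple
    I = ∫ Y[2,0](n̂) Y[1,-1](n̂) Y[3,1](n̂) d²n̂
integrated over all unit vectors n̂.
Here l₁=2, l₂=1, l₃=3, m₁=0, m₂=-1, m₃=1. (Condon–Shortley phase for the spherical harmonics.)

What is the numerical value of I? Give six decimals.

Rules hold: Σm=0, L=6 even, 1≤3≤3.
N = 5·3·7 = 105
Δ = 0!·4!·2!/7! = 1/105
Racah Σ t=0..0: t=0:+1/4 = 1/4
⇒ 3j(2 1 3; 0 0 0)² = 3/35, sgn -1
Racah Σ t=0..0: t=0:+1/8 = 1/8
⇒ 3j(2 1 3; 0 -1 1)² = 2/35, sgn +1
4πI² = N·(3j₀)²·(3jₘ)² = 18/35
I = -1·√(0.514286/4π) = -0.20230066

-0.202301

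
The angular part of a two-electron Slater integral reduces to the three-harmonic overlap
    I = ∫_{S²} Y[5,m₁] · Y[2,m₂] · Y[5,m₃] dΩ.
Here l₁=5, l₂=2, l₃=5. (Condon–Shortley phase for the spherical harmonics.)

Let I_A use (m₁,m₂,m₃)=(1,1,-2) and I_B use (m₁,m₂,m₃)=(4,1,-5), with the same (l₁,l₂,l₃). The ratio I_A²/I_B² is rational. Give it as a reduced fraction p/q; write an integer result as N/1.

14/45

Same 5,2,5: normalisation and zero-m 3j drop out of the ratio.
A: Δ: 2! 8! 2! / 13! → 1/38610; sum: t=1:−1/1440 t=2:+1/2880 = -1/2880; 3j²(5 2 5; 1 1 -2) = Δ·Π!·Σ² = 7/715  (sign +1)
B: Δ: 2! 8! 2! / 13! → 1/38610; sum: t=1:−1/80640 = -1/80640; 3j²(5 2 5; 4 1 -5) = Δ·Π!·Σ² = 9/286  (sign -1)
I_A²/I_B² = (7/715)/(9/286) = 14/45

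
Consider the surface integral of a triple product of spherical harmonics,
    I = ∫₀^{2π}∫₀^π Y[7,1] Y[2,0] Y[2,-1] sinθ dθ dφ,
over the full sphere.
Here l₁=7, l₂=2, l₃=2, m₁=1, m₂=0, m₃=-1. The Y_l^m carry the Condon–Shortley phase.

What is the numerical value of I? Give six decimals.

l₃=2 ∉ [5,9] — triangle fails ⇒ I = 0

0.000000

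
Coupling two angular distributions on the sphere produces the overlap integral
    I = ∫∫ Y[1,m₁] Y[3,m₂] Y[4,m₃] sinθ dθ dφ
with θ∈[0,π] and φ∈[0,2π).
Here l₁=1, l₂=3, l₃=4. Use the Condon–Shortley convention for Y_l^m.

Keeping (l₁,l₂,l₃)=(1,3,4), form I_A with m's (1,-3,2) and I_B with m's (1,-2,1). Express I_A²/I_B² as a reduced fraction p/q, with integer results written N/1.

1/3

Same 1,3,4: normalisation and zero-m 3j drop out of the ratio.
A: Δ: 0! 2! 6! / 9! → 1/252; sum: t=0:+1/1440 = 1/1440; 3j²(1 3 4; 1 -3 2) = Δ·Π!·Σ² = 1/252  (sign +1)
B: Δ: 0! 2! 6! / 9! → 1/252; sum: t=0:+1/240 = 1/240; 3j²(1 3 4; 1 -2 1) = Δ·Π!·Σ² = 1/84  (sign -1)
I_A²/I_B² = (1/252)/(1/84) = 1/3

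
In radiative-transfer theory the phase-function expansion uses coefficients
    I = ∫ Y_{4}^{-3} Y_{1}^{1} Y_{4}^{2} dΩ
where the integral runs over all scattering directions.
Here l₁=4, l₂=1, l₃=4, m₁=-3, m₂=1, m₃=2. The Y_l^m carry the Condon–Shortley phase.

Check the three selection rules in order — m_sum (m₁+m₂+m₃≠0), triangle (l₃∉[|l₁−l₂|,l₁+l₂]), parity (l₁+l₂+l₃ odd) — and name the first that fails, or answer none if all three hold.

m₁+m₂+m₃ = -3 + 1 + 2 = 0  ✓
triangle: |4−1|=3 ≤ l₃=4 ≤ 4+1=5  ✓
parity: l₁+l₂+l₃ = 9 is odd  ✗

parity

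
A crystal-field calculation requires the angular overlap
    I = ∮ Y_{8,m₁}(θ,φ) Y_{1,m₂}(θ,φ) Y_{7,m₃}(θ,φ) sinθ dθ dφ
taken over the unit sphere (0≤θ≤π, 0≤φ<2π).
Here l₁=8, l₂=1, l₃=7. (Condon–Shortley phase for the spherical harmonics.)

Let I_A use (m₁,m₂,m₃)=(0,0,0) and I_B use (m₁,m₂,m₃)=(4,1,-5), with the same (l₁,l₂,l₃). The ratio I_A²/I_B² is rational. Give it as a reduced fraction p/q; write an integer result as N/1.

Shared (l₁,l₂,l₃)=(8,1,7): N and (l;000)² cancel in I_A²/I_B².
A: Δ = 2!·14!·0!/17! = 1/2040; Racah Σ t=1..1: t=1:−1/25401600 = -1/25401600; ⇒ 3j(8 1 7; 0 0 0)² = 8/255, sgn +1
B: Δ = 2!·14!·0!/17! = 1/2040; Racah Σ t=2..2: t=2:+1/1916006400 = 1/1916006400; ⇒ 3j(8 1 7; 4 1 -5)² = 1/340, sgn +1
I_A²/I_B² = (8/255)/(1/340) = 32/3

32/3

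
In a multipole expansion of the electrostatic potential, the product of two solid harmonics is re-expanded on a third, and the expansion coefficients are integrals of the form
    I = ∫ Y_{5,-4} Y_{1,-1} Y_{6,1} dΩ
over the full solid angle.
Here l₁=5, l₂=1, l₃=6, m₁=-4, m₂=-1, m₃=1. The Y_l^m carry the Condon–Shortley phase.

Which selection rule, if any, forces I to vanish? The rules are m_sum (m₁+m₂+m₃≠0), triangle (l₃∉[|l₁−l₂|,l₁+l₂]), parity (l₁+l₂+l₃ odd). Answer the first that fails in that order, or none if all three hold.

Σmᵢ = -4  ✗
l₃∈[|l₁−l₂|,l₁+l₂]=[4,6], have l₃=6
Σlᵢ = 12 ⇒ even

m_sum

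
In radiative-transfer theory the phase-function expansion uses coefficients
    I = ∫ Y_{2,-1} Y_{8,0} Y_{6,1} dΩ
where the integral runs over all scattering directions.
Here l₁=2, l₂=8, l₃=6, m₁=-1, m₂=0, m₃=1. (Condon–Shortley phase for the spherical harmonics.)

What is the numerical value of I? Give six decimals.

0.179619

Checks pass: Σm=0; 16 even; l₃=6∈[6,10].
(2·2+1)(2·8+1)(2·6+1) = 1105
Δ: 4! 0! 12! / 17! → 1/30940
sum: t=2:+1/2073600 = 1/2073600
3j²(2 8 6; 0 0 0) = Δ·Π!·Σ² = 28/1105  (sign +1)
sum: t=3:−1/3628800 = -1/3628800
3j²(2 8 6; -1 0 1) = Δ·Π!·Σ² = 16/1105  (sign +1)
combine: 4πI² = 1105·28/1105·16/1105 = 448/1105
take √, sign +1: I = 0.17961927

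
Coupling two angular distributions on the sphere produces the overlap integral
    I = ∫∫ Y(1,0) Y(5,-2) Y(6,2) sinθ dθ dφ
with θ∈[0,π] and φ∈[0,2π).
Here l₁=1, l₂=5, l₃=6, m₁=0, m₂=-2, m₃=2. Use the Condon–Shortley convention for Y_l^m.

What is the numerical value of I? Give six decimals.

m-sum 0 ✓  L=12 even ✓  4≤6≤6 ✓
Π(2lᵢ+1) = 3×11×13 = 429
triangle coeff Δ(1,5,6) = 1/858
Σ_t [0,0]: t=0:+1/14400 = 1/14400
(3j)²=6/143 [(1 5 6; 0 0 0)], sign=+1
Σ_t [0,0]: t=0:+1/30240 = 1/30240
(3j)²=16/429 [(1 5 6; 0 -2 2)], sign=+1
⇒ 4πI² = 96/143
I = (+1)√(96/143/(4π)) = 0.23113338

0.231133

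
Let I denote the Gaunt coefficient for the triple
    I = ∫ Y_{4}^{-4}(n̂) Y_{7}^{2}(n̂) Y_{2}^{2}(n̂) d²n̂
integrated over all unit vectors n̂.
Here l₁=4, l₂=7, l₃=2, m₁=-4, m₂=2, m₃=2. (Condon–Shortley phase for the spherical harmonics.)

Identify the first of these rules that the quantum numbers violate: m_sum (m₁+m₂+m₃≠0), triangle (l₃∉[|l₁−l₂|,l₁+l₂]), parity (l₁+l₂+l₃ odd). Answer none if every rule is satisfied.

triangle

m₁+m₂+m₃ = -4 + 2 + 2 = 0  ✓
triangle: |4−7|=3 ≤ l₃=2 ≤ 4+7=11  ✗
parity: l₁+l₂+l₃ = 13 is odd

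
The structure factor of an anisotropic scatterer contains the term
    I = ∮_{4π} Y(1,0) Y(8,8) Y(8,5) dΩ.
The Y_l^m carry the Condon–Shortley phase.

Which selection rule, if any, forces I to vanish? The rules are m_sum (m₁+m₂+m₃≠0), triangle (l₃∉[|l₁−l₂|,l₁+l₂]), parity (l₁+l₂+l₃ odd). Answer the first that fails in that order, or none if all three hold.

m₁+m₂+m₃ = 0 + 8 + 5 = 13  ✗
triangle: |1−8|=7 ≤ l₃=8 ≤ 1+8=9
parity: l₁+l₂+l₃ = 17 is odd

m_sum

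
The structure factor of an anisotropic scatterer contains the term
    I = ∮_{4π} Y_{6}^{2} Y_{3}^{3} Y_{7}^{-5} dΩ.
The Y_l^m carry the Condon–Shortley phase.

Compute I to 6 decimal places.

0.180980

Checks pass: Σm=0; 16 even; l₃=7∈[3,9].
(2·6+1)(2·3+1)(2·7+1) = 1365
Δ: 2! 10! 4! / 17! → 1/2042040
sum: t=0:+1/207360 t=1:−1/57600 t=2:+1/207360 = -1/129600
3j²(6 3 7; 0 0 0) = Δ·Π!·Σ² = 168/12155  (sign +1)
sum: t=2:+1/3870720 = 1/3870720
3j²(6 3 7; 2 3 -5) = Δ·Π!·Σ² = 135/6188  (sign +1)
combine: 4πI² = 1365·168/12155·135/6188 = 17010/41327
take √, sign +1: I = 0.18097988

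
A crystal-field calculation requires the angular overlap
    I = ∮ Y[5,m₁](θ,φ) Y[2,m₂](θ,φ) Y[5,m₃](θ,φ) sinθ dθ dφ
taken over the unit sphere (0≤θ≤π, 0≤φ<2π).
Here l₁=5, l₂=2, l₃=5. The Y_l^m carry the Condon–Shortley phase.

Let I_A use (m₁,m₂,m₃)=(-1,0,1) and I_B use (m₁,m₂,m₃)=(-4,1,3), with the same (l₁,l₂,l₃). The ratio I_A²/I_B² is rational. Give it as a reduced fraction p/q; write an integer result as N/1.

l's match ⇒ only the (l;m) 3-j factors differ between A and B.
A: triangle coeff Δ(5,2,5) = 1/38610; Σ_t [0,2]: t=0:+1/5760 t=1:−1/720 t=2:+1/2304 = -1/1280; (3j)²=27/1430 [(5 2 5; -1 0 1)], sign=-1
B: triangle coeff Δ(5,2,5) = 1/38610; Σ_t [1,2]: t=1:−1/80640 t=2:+1/10080 = 1/11520; (3j)²=49/1430 [(5 2 5; -4 1 3)], sign=+1
I_A²/I_B² = (27/1430)/(49/1430) = 27/49

27/49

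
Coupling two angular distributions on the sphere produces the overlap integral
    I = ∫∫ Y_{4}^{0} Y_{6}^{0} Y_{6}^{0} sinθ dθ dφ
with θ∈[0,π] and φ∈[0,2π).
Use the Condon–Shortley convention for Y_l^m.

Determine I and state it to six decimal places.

0.126716

m-sum 0 ✓  L=16 even ✓  2≤6≤10 ✓
Π(2lᵢ+1) = 9×13×13 = 1521
triangle coeff Δ(4,6,6) = 1/15315300
Σ_t [0,4]: t=0:+1/829440 t=1:−1/25920 t=2:+1/9216 t=3:−1/25920 t=4:+1/829440 = 7/207360
(3j)²=28/2431 [(4 6 6; 0 0 0)], sign=+1
(m-triple is (0,0,0) — same symbol as above.)
⇒ 4πI² = 7056/34969
I = (+1)√(7056/34969/(4π)) = 0.12671638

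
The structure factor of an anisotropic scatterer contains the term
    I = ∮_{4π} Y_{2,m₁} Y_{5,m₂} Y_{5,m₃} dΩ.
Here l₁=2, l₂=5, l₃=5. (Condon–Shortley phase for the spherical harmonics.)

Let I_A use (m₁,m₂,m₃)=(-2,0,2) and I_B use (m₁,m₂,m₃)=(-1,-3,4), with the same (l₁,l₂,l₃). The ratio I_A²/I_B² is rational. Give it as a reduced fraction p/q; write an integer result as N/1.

l's match ⇒ only the (l;m) 3-j factors differ between A and B.
A: triangle coeff Δ(2,5,5) = 1/38610; Σ_t [2,2]: t=2:+1/2880 = 1/2880; (3j)²=14/429 [(2 5 5; -2 0 2)], sign=-1
B: triangle coeff Δ(2,5,5) = 1/38610; Σ_t [1,2]: t=1:−1/10080 t=2:+1/80640 = -1/11520; (3j)²=49/1430 [(2 5 5; -1 -3 4)], sign=+1
I_A²/I_B² = (14/429)/(49/1430) = 20/21

20/21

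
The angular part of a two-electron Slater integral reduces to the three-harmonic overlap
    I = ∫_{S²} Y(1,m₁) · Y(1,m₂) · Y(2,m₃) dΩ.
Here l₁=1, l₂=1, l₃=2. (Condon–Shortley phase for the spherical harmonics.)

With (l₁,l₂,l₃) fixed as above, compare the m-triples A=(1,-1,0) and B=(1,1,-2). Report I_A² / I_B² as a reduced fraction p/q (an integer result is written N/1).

Shared (l₁,l₂,l₃)=(1,1,2): N and (l;000)² cancel in I_A²/I_B².
A: Δ = 0!·2!·2!/5! = 1/30; Racah Σ t=0..0: t=0:+1/4 = 1/4; ⇒ 3j(1 1 2; 1 -1 0)² = 1/30, sgn +1
B: Δ = 0!·2!·2!/5! = 1/30; Racah Σ t=0..0: t=0:+1/4 = 1/4; ⇒ 3j(1 1 2; 1 1 -2)² = 1/5, sgn +1
I_A²/I_B² = (1/30)/(1/5) = 1/6

1/6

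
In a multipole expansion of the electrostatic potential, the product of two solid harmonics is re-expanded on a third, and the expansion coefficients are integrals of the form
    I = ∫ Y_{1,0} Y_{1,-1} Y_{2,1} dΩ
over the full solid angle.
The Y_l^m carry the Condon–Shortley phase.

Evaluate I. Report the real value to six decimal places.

Checks pass: Σm=0; 4 even; l₃=2∈[0,2].
(2·1+1)(2·1+1)(2·2+1) = 45
Δ: 0! 2! 2! / 5! → 1/30
sum: t=0:+1/1 = 1/1
3j²(1 1 2; 0 0 0) = Δ·Π!·Σ² = 2/15  (sign +1)
sum: t=0:+1/2 = 1/2
3j²(1 1 2; 0 -1 1) = Δ·Π!·Σ² = 1/10  (sign -1)
combine: 4πI² = 45·2/15·1/10 = 3/5
take √, sign -1: I = -0.21850969

-0.218510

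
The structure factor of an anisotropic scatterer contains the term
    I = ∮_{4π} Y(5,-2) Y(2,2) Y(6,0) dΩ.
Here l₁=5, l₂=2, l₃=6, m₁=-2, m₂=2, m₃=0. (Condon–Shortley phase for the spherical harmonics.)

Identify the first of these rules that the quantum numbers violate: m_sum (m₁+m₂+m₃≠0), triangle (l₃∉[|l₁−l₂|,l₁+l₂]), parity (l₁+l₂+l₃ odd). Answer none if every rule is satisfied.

parity

m₁+m₂+m₃ = -2 + 2 + 0 = 0  ✓
triangle: |5−2|=3 ≤ l₃=6 ≤ 5+2=7  ✓
parity: l₁+l₂+l₃ = 13 is odd  ✗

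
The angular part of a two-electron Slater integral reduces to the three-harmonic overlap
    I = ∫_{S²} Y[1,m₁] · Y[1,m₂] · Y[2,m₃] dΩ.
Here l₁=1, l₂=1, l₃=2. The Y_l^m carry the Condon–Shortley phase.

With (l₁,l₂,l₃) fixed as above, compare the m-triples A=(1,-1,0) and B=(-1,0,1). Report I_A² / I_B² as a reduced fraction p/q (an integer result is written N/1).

1/3

Same 1,1,2: normalisation and zero-m 3j drop out of the ratio.
A: Δ: 0! 2! 2! / 5! → 1/30; sum: t=0:+1/4 = 1/4; 3j²(1 1 2; 1 -1 0) = Δ·Π!·Σ² = 1/30  (sign +1)
B: Δ: 0! 2! 2! / 5! → 1/30; sum: t=0:+1/2 = 1/2; 3j²(1 1 2; -1 0 1) = Δ·Π!·Σ² = 1/10  (sign -1)
I_A²/I_B² = (1/30)/(1/10) = 1/3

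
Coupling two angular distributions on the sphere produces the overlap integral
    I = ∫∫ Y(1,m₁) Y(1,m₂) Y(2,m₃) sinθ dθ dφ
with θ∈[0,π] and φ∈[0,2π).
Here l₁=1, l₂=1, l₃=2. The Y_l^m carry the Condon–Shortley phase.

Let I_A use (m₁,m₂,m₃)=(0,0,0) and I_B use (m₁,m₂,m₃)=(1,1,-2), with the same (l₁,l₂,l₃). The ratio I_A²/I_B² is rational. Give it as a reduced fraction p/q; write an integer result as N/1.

2/3

l's match ⇒ only the (l;m) 3-j factors differ between A and B.
A: triangle coeff Δ(1,1,2) = 1/30; Σ_t [0,0]: t=0:+1/1 = 1/1; (3j)²=2/15 [(1 1 2; 0 0 0)], sign=+1
B: triangle coeff Δ(1,1,2) = 1/30; Σ_t [0,0]: t=0:+1/4 = 1/4; (3j)²=1/5 [(1 1 2; 1 1 -2)], sign=+1
I_A²/I_B² = (2/15)/(1/5) = 2/3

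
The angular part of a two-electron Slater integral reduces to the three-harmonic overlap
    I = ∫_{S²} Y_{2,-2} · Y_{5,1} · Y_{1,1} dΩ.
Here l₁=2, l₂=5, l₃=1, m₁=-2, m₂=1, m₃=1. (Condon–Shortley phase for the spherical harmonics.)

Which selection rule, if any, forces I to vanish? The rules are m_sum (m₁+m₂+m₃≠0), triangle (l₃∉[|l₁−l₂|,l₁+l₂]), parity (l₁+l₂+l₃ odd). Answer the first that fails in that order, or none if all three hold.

m₁+m₂+m₃ = -2 + 1 + 1 = 0  ✓
triangle: |2−5|=3 ≤ l₃=1 ≤ 2+5=7  ✗
parity: l₁+l₂+l₃ = 8 is even

triangle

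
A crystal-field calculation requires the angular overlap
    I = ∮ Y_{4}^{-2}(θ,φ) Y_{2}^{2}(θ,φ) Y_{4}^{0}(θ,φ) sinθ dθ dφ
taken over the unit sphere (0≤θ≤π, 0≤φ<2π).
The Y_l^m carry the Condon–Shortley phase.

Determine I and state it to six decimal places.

Rules hold: Σm=0, L=10 even, 2≤4≤6.
N = 9·5·9 = 405
Δ = 2!·6!·2!/11! = 1/13860
Racah Σ t=0..2: t=0:+1/192 t=1:−1/36 t=2:+1/192 = -5/288
⇒ 3j(4 2 4; 0 0 0)² = 20/693, sgn -1
Racah Σ t=2..2: t=2:+1/192 = 1/192
⇒ 3j(4 2 4; -2 2 0)² = 3/77, sgn +1
4πI² = N·(3j₀)²·(3jₘ)² = 2700/5929
I = -1·√(0.455389/4π) = -0.19036462

-0.190365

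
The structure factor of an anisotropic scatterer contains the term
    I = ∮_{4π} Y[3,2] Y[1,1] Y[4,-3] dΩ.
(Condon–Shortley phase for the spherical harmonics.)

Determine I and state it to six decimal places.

Checks pass: Σm=0; 8 even; l₃=4∈[2,4].
(2·3+1)(2·1+1)(2·4+1) = 189
Δ: 0! 6! 2! / 9! → 1/252
sum: t=0:+1/36 = 1/36
3j²(3 1 4; 0 0 0) = Δ·Π!·Σ² = 4/63  (sign +1)
sum: t=0:+1/240 = 1/240
3j²(3 1 4; 2 1 -3) = Δ·Π!·Σ² = 1/12  (sign -1)
combine: 4πI² = 189·4/63·1/12 = 1/1
take √, sign -1: I = -0.28209479

-0.282095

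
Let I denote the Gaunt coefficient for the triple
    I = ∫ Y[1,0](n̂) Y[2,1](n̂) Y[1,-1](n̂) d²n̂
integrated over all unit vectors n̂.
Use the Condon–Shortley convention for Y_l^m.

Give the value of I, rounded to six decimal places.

Checks pass: Σm=0; 4 even; l₃=1∈[1,3].
(2·1+1)(2·2+1)(2·1+1) = 45
Δ: 2! 0! 2! / 5! → 1/30
sum: t=1:−1/1 = -1/1
3j²(1 2 1; 0 0 0) = Δ·Π!·Σ² = 2/15  (sign +1)
sum: t=1:−1/2 = -1/2
3j²(1 2 1; 0 1 -1) = Δ·Π!·Σ² = 1/10  (sign -1)
combine: 4πI² = 45·2/15·1/10 = 3/5
take √, sign -1: I = -0.21850969

-0.218510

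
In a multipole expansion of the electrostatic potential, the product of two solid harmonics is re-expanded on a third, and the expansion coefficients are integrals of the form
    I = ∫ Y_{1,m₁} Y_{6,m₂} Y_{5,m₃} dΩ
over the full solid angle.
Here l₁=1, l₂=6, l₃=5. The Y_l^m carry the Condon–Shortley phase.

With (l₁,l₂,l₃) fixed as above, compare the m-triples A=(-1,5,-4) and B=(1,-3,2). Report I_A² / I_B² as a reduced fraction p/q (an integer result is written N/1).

Same 1,6,5: normalisation and zero-m 3j drop out of the ratio.
A: Δ: 2! 0! 10! / 13! → 1/858; sum: t=2:+1/725760 = 1/725760; 3j²(1 6 5; -1 5 -4) = Δ·Π!·Σ² = 5/78  (sign -1)
B: Δ: 2! 0! 10! / 13! → 1/858; sum: t=0:+1/60480 = 1/60480; 3j²(1 6 5; 1 -3 2) = Δ·Π!·Σ² = 6/143  (sign -1)
I_A²/I_B² = (5/78)/(6/143) = 55/36

55/36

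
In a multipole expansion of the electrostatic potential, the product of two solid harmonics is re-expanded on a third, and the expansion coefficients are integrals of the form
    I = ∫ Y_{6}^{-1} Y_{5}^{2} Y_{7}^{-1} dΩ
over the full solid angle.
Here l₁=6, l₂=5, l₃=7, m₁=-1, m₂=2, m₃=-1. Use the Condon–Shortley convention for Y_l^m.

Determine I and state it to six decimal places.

Rules hold: Σm=0, L=18 even, 1≤7≤11.
N = 13·11·15 = 2145
Δ = 4!·8!·6!/19! = 1/174594420
Racah Σ t=0..4: t=0:+1/4147200 t=1:−1/207360 t=2:+1/82944 t=3:−1/207360 t=4:+1/4147200 = 1/345600
⇒ 3j(6 5 7; 0 0 0)² = 420/46189, sgn -1
Racah Σ t=1..4: t=1:−1/6220800 t=2:+1/345600 t=3:−1/165888 t=4:+1/622080 = -7/4147200
⇒ 3j(6 5 7; -1 2 -1)² = 2401/277134, sgn -1
4πI² = N·(3j₀)²·(3jₘ)² = 2521050/14919047
I = +1·√(0.168982/4π) = 0.11596188

0.115962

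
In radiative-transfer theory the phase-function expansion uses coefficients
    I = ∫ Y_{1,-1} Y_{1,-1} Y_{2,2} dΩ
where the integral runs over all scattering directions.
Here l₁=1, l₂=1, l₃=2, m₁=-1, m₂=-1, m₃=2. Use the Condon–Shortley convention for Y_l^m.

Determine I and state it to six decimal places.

0.309019

Checks pass: Σm=0; 4 even; l₃=2∈[0,2].
(2·1+1)(2·1+1)(2·2+1) = 45
Δ: 0! 2! 2! / 5! → 1/30
sum: t=0:+1/1 = 1/1
3j²(1 1 2; 0 0 0) = Δ·Π!·Σ² = 2/15  (sign +1)
sum: t=0:+1/4 = 1/4
3j²(1 1 2; -1 -1 2) = Δ·Π!·Σ² = 1/5  (sign +1)
combine: 4πI² = 45·2/15·1/5 = 6/5
take √, sign +1: I = 0.30901936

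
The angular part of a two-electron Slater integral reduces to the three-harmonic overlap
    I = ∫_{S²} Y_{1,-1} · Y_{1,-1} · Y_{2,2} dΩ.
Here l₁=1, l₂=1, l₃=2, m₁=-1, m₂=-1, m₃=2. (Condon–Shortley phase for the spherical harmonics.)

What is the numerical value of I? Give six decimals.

0.309019

m-sum 0 ✓  L=4 even ✓  0≤2≤2 ✓
Π(2lᵢ+1) = 3×3×5 = 45
triangle coeff Δ(1,1,2) = 1/30
Σ_t [0,0]: t=0:+1/1 = 1/1
(3j)²=2/15 [(1 1 2; 0 0 0)], sign=+1
Σ_t [0,0]: t=0:+1/4 = 1/4
(3j)²=1/5 [(1 1 2; -1 -1 2)], sign=+1
⇒ 4πI² = 6/5
I = (+1)√(6/5/(4π)) = 0.30901936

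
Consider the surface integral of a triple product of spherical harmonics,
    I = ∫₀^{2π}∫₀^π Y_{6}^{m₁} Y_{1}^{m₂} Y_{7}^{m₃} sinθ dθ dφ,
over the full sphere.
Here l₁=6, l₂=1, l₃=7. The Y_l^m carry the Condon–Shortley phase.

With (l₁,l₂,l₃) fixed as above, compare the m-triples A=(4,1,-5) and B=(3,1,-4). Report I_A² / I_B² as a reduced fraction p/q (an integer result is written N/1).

Same 6,1,7: normalisation and zero-m 3j drop out of the ratio.
A: Δ: 0! 12! 2! / 15! → 1/1365; sum: t=0:+1/14515200 = 1/14515200; 3j²(6 1 7; 4 1 -5) = Δ·Π!·Σ² = 22/455  (sign +1)
B: Δ: 0! 12! 2! / 15! → 1/1365; sum: t=0:+1/4354560 = 1/4354560; 3j²(6 1 7; 3 1 -4) = Δ·Π!·Σ² = 11/273  (sign -1)
I_A²/I_B² = (22/455)/(11/273) = 6/5

6/5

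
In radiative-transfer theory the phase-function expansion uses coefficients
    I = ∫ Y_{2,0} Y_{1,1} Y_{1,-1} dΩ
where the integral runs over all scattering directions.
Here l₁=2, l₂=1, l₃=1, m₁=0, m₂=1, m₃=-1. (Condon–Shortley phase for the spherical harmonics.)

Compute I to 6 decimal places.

0.126157

m-sum 0 ✓  L=4 even ✓  1≤1≤3 ✓
Π(2lᵢ+1) = 5×3×3 = 45
triangle coeff Δ(2,1,1) = 1/30
Σ_t [1,1]: t=1:−1/1 = -1/1
(3j)²=2/15 [(2 1 1; 0 0 0)], sign=+1
Σ_t [2,2]: t=2:+1/4 = 1/4
(3j)²=1/30 [(2 1 1; 0 1 -1)], sign=+1
⇒ 4πI² = 1/5
I = (+1)√(1/5/(4π)) = 0.12615663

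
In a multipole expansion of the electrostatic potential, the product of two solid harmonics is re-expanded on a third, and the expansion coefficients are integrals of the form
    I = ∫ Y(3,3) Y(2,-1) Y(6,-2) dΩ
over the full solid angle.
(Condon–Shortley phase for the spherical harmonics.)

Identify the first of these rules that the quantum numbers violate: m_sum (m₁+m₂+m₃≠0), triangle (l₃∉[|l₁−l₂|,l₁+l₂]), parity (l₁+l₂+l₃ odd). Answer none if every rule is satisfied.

Σmᵢ = 0  ✓
l₃∈[|l₁−l₂|,l₁+l₂]=[1,5], have l₃=6  ✗
Σlᵢ = 11 ⇒ odd

triangle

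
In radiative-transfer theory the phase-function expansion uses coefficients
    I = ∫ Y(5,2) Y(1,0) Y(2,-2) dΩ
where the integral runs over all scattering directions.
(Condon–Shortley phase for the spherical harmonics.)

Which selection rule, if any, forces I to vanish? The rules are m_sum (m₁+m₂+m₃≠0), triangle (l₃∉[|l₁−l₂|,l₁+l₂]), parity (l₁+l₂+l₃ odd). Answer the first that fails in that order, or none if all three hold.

triangle

azimuthal sum: 2 + 0 − 2 = 0  ✓
4 ≤ 2 ≤ 6 (triangle on l)  ✗
L = 5 + 1 + 2 = 8 (even)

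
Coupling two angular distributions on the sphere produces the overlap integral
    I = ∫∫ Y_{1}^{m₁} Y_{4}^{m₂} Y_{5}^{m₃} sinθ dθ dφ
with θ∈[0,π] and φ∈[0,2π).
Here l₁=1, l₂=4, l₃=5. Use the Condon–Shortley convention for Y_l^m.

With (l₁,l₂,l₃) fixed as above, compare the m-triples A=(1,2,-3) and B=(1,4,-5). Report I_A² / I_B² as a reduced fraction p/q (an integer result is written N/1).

Same 1,4,5: normalisation and zero-m 3j drop out of the ratio.
A: Δ: 0! 2! 8! / 11! → 1/495; sum: t=0:+1/2880 = 1/2880; 3j²(1 4 5; 1 2 -3) = Δ·Π!·Σ² = 28/495  (sign +1)
B: Δ: 0! 2! 8! / 11! → 1/495; sum: t=0:+1/80640 = 1/80640; 3j²(1 4 5; 1 4 -5) = Δ·Π!·Σ² = 1/11  (sign +1)
I_A²/I_B² = (28/495)/(1/11) = 28/45

28/45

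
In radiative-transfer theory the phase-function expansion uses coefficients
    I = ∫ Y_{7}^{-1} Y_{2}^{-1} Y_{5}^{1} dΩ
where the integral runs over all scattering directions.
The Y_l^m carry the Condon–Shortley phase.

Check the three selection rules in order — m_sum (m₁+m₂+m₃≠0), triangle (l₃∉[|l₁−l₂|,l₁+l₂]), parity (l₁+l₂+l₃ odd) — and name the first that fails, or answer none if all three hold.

m_sum

Σmᵢ = -1  ✗
l₃∈[|l₁−l₂|,l₁+l₂]=[5,9], have l₃=5
Σlᵢ = 14 ⇒ even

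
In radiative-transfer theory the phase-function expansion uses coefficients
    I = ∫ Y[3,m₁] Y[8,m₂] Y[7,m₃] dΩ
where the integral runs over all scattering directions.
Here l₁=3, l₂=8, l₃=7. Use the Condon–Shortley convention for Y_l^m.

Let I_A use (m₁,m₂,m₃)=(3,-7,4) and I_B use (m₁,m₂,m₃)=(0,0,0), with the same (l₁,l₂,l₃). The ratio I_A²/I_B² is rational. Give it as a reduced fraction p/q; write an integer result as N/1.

325/336

Shared (l₁,l₂,l₃)=(3,8,7): N and (l;000)² cancel in I_A²/I_B².
A: Δ = 4!·2!·12!/19! = 1/5290740; Racah Σ t=0..0: t=0:+1/1916006400 = 1/1916006400; ⇒ 3j(3 8 7; 3 -7 4)² = 15/1292, sgn -1
B: Δ = 4!·2!·12!/19! = 1/5290740; Racah Σ t=1..3: t=1:−1/7257600 t=2:+1/2073600 t=3:−1/7257600 = 1/4838400; ⇒ 3j(3 8 7; 0 0 0)² = 252/20995, sgn -1
I_A²/I_B² = (15/1292)/(252/20995) = 325/336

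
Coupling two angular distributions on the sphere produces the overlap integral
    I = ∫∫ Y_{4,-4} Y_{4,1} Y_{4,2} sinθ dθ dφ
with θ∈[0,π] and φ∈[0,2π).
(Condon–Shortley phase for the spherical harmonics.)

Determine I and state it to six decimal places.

0.000000

Σmᵢ = -1 ≠ 0, so the φ-integral vanishes; I = 0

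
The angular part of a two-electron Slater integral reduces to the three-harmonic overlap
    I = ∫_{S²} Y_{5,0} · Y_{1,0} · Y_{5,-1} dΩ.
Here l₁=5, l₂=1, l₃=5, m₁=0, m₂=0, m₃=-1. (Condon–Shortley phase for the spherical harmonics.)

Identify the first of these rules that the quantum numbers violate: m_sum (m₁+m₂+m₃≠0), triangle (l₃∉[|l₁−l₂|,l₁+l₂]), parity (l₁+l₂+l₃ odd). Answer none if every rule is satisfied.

m_sum

m₁+m₂+m₃ = 0 + 0 − 1 = -1  ✗
triangle: |5−1|=4 ≤ l₃=5 ≤ 5+1=6
parity: l₁+l₂+l₃ = 11 is odd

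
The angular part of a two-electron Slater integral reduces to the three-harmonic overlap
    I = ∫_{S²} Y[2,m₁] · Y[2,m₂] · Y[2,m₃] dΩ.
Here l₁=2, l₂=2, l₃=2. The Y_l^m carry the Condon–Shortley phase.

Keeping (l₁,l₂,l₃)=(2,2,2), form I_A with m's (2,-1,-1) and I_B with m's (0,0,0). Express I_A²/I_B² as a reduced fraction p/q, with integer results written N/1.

l's match ⇒ only the (l;m) 3-j factors differ between A and B.
A: triangle coeff Δ(2,2,2) = 1/630; Σ_t [0,0]: t=0:+1/4 = 1/4; (3j)²=3/35 [(2 2 2; 2 -1 -1)], sign=-1
B: triangle coeff Δ(2,2,2) = 1/630; Σ_t [0,2]: t=0:+1/8 t=1:−1/1 t=2:+1/8 = -3/4; (3j)²=2/35 [(2 2 2; 0 0 0)], sign=-1
I_A²/I_B² = (3/35)/(2/35) = 3/2

3/2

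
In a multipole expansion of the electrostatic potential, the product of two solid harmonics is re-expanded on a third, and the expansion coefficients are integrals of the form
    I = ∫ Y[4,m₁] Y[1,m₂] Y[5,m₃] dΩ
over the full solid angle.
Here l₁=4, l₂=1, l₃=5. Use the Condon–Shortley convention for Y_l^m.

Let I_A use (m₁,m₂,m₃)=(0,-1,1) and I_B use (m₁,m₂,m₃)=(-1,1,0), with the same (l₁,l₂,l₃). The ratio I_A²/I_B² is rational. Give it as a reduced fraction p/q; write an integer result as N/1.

Same 4,1,5: normalisation and zero-m 3j drop out of the ratio.
A: Δ: 0! 8! 2! / 11! → 1/495; sum: t=0:+1/1152 = 1/1152; 3j²(4 1 5; 0 -1 1) = Δ·Π!·Σ² = 1/33  (sign +1)
B: Δ: 0! 8! 2! / 11! → 1/495; sum: t=0:+1/1440 = 1/1440; 3j²(4 1 5; -1 1 0) = Δ·Π!·Σ² = 2/99  (sign -1)
I_A²/I_B² = (1/33)/(2/99) = 3/2

3/2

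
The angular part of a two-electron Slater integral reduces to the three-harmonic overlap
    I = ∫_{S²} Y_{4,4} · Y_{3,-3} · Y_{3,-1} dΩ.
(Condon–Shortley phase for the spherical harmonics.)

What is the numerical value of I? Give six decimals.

-0.166198

Rules hold: Σm=0, L=10 even, 1≤3≤7.
N = 9·7·7 = 441
Δ = 4!·4!·2!/11! = 1/34650
Racah Σ t=1..3: t=1:−1/72 t=2:+1/16 t=3:−1/72 = 5/144
⇒ 3j(4 3 3; 0 0 0)² = 2/77, sgn -1
Racah Σ t=0..0: t=0:+1/1152 = 1/1152
⇒ 3j(4 3 3; 4 -3 -1)² = 1/33, sgn +1
4πI² = N·(3j₀)²·(3jₘ)² = 42/121
I = -1·√(0.347107/4π) = -0.16619847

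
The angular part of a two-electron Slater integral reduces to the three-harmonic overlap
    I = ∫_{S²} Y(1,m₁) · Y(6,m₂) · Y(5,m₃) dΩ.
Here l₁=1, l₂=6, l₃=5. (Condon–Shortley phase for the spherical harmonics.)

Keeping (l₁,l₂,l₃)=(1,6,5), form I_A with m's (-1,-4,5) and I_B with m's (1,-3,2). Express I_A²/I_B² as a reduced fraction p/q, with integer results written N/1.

l's match ⇒ only the (l;m) 3-j factors differ between A and B.
A: triangle coeff Δ(1,6,5) = 1/858; Σ_t [2,2]: t=2:+1/7257600 = 1/7257600; (3j)²=1/858 [(1 6 5; -1 -4 5)], sign=+1
B: triangle coeff Δ(1,6,5) = 1/858; Σ_t [0,0]: t=0:+1/60480 = 1/60480; (3j)²=6/143 [(1 6 5; 1 -3 2)], sign=-1
I_A²/I_B² = (1/858)/(6/143) = 1/36

1/36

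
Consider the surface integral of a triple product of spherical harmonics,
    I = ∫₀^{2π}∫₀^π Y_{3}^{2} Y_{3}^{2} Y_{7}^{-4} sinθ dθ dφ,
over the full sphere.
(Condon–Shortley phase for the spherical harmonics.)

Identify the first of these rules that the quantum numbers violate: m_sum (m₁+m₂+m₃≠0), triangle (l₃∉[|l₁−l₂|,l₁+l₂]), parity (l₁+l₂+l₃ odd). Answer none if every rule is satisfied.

triangle

Σmᵢ = 0  ✓
l₃∈[|l₁−l₂|,l₁+l₂]=[0,6], have l₃=7  ✗
Σlᵢ = 13 ⇒ odd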